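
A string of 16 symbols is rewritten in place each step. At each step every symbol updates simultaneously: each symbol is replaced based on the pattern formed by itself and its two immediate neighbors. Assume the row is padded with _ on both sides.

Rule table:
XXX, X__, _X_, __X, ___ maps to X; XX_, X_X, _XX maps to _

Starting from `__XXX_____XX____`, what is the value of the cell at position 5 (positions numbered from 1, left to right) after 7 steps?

step 1: XX_X_XXXXX__XXXX
step 2: ___X__XXX_XX_XX_
step 3: XXXXXX_X_______X
step 4: _XXXX__XXXXXXXXX
step 5: X_XX_XX_XXXXXXX_
step 6: X________XXXXX_X
step 7: XXXXXXXXX_XXX__X
position 5 holds X

X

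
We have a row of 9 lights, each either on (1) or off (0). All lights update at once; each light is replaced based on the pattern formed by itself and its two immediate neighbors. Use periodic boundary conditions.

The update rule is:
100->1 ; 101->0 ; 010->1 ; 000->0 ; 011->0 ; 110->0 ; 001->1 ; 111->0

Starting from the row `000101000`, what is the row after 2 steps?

001101100
010000010

010000010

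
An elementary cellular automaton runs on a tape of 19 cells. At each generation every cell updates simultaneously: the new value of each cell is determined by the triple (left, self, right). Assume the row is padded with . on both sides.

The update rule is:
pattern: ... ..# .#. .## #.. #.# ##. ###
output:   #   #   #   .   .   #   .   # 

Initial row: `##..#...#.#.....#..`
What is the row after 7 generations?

..#.#.#.#.####.##.#

...##.#####.#####.#
###..#.###.#.###.##
.#..###.#.###.#.#..
##.#.#.###.#.####.#
..#####.#.###.##.##
##.###.###.#.#..#..
..#.#.#.#.####.##.#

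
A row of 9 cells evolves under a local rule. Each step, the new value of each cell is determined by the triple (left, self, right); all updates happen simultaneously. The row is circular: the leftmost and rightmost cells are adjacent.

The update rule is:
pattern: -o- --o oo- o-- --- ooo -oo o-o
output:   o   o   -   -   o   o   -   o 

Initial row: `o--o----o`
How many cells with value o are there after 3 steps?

--oo-ooo-
oo--o-o--
---oooo-o
count of o: 5

5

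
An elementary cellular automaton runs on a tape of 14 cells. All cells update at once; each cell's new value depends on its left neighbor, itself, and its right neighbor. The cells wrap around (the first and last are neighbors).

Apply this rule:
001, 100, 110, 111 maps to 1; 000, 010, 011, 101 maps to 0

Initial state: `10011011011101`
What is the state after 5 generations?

11001110100100

11101001001100
01100110110111
00111010010011
11011001101101
11001110100100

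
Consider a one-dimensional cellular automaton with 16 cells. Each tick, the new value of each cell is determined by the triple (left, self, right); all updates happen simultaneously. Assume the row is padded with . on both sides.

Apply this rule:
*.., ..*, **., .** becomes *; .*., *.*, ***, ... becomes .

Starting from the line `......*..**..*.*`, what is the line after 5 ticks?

.*.*******.*****

.....*.******...
....*..*....**..
...*.**.*..****.
..*..**..***..**
.*.*******.*****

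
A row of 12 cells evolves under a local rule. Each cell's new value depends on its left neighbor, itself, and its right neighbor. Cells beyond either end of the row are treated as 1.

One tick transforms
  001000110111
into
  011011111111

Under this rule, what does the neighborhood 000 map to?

1

At position 4 the neighborhood is 000; the next row has 1 there.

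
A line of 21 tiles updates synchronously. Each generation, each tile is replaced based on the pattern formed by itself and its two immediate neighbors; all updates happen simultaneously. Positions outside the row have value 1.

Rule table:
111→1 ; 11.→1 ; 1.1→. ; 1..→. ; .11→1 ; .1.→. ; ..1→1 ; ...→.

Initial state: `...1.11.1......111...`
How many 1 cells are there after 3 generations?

..1..11.......1111..1
.1..111......11111.11
...1111.....111111.11
count of 1: 12

12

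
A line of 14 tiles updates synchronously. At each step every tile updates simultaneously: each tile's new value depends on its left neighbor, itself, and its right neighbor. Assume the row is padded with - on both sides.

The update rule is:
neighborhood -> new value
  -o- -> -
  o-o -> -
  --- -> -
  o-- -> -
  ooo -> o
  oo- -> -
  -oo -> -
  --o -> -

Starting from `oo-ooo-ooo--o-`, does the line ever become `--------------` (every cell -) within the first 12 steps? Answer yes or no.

yes

----o---o-----
--------------
all cells are - at step 2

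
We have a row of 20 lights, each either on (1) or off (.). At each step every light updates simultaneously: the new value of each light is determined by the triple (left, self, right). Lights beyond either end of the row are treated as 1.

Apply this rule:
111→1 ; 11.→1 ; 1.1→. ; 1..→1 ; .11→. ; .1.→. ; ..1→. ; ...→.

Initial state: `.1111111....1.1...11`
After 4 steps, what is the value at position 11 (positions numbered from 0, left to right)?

1

..1111111......1...1
1..1111111......1...
11..1111111......1..
111..1111111......1.
position 11 holds 1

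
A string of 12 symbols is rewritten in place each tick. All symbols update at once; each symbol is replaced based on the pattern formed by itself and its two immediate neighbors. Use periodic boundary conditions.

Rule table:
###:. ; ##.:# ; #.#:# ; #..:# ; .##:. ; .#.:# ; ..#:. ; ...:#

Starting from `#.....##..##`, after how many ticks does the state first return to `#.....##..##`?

tick 1: #####..##...
tick 2: ....##..###.
tick 3: ###..##...##
tick 4: ..##..###...
tick 5: #..##...####
tick 6: ##..###.....
tick 7: .##...#####.
tick 8: ..###.....##
tick 9: #...#####..#
tick 10: ###.....##..
tick 11: ..#####..##.
tick 12: #.....##..##

12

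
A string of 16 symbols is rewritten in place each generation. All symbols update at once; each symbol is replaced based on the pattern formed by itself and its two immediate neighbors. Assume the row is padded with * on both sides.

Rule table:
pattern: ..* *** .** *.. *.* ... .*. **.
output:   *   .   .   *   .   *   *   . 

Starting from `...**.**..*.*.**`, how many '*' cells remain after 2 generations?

9

***.....***.*...
...*****....****
count of *: 9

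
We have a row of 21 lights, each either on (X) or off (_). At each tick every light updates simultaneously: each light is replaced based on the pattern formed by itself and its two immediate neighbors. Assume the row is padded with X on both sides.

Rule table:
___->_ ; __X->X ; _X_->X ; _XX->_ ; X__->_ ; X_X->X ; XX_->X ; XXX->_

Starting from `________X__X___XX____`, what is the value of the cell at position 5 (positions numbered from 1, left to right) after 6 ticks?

tick 1: _______XX_XX__X_X___X
tick 2: ______X_XX_X_XXXX__X_
tick 3: _____XXX_XXXX___X_XXX
tick 4: ____X__XX___X__XXX___
tick 5: ___XX_X_X__XX_X__X__X
tick 6: __X_XXXXX_X_XXX_XX_X_
position 5 holds X

X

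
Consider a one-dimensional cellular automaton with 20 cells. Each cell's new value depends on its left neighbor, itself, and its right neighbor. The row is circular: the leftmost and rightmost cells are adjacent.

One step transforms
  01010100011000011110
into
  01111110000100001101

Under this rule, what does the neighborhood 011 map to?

0

At position 9 the neighborhood is 011; the next row has 0 there.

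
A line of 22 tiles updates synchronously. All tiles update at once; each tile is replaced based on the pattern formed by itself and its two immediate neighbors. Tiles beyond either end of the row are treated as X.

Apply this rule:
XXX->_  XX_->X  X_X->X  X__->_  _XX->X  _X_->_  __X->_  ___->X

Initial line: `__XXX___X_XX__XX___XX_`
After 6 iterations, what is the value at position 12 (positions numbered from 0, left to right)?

X

__X_X_X__XXX__XX_X_XXX
___X_X___X_X__XXX_XX__
_X__X__X__X___X_XXXX__
X___________X__XX__X__
X_XXXXXXXXX____XX_____
XXX_______X_XX_XX_XXX_
position 12 holds X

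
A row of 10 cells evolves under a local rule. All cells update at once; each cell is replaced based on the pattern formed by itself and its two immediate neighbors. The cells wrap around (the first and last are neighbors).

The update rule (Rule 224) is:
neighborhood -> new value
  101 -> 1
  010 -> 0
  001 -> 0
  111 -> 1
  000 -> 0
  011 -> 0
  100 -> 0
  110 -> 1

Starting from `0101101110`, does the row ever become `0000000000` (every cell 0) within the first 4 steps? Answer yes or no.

no

0010110110
0001011010
0000101100
0000010100
step 4 is 0000010100, still not uniform 0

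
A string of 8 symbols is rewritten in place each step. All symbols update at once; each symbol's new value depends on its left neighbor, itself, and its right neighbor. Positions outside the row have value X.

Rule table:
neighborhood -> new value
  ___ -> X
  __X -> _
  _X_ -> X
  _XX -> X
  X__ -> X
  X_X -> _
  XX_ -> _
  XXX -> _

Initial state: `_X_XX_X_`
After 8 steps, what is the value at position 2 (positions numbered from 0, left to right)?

_

_X_X__X_
_X_XX_X_  (repeats step 0; period 2)
step 8: _X_XX_X_
position 2 holds _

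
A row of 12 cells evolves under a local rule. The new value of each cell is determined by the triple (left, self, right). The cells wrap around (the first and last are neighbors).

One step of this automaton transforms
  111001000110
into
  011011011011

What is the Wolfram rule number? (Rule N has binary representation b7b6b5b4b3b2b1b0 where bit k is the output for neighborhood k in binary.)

position 1: 111 → 1  (bit 7 = 1)
position 2: 110 → 1  (bit 6 = 1)
position 11: 101 → 1  (bit 5 = 1)
position 3: 100 → 0  (bit 4 = 0)
position 0: 011 → 0  (bit 3 = 0)
position 5: 010 → 1  (bit 2 = 1)
position 4: 001 → 1  (bit 1 = 1)
position 7: 000 → 1  (bit 0 = 1)
bits b7..b0 = 11100111 = 231

231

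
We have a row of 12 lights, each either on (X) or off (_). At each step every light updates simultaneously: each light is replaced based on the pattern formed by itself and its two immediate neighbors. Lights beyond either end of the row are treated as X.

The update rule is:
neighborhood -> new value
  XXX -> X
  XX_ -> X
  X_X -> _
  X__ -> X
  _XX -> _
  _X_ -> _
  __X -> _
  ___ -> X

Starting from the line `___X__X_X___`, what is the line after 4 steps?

step 1: XX__X____XX_
step 2: XXX__XXX__X_
step 3: XXXX__XXX___
step 4: XXXXX__XXXX_

XXXXX__XXXX_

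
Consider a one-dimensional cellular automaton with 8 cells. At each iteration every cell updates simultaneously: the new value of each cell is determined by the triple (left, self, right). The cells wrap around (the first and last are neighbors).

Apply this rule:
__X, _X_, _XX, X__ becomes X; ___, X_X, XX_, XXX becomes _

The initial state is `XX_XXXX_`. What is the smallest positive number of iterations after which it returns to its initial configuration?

40

X__X____
XXXXX__X
_____XXX
X___XX__
XX_XX_XX
___X__X_
__XXXXXX
XXX_____
X__X___X
_XXXX_XX
_X____X_
XXX__XXX
___XXX__
__XX__X_
_XX_XXXX
_X__X___
XXXXXX__
X_____XX
_X___XX_
XXX_XX_X
____X__X
X__XXXXX
_XXX____
XX__X___
X_XXXX_X
__X____X
XXXX__XX
____XXX_
___XX__X
X_XX_XXX
__X__X__
_XXXXXX_
XX_____X
__X___XX
XXXX_XX_
X____X__
XX__XXXX
__XXX___
_XX__X__
XX_XXXX_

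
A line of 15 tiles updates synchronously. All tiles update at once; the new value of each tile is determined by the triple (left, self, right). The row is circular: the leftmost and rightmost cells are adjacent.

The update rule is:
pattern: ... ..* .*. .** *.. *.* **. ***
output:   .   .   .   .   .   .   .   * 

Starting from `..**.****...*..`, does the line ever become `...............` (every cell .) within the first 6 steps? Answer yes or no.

......**.......
...............
all cells are . at step 2

yes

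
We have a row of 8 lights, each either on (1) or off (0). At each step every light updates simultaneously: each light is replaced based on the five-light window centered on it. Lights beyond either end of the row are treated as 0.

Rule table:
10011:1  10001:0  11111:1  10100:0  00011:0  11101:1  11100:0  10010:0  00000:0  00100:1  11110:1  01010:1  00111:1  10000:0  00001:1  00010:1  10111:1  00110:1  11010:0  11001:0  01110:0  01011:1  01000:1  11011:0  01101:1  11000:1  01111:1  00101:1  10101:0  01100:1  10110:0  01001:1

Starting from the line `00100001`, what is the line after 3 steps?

11110010

11110111
11110100
11110010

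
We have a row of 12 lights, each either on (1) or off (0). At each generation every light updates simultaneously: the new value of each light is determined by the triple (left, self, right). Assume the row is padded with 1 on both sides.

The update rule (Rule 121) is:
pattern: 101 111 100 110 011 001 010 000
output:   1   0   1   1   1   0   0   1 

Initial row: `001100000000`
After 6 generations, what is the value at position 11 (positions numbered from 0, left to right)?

0

101111111110
111000000011
001111111010
101000001101
110111101111
011100111000
position 11 holds 0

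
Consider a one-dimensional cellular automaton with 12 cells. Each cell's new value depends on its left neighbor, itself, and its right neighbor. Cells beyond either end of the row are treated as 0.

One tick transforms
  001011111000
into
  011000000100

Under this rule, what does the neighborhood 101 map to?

0

At position 3 the neighborhood is 101; the next row has 0 there.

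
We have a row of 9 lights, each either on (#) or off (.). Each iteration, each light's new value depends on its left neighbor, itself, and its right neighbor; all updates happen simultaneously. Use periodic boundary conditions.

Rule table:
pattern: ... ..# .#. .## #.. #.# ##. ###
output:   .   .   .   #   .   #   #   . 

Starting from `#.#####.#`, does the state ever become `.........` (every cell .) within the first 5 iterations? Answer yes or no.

###...###
..#...#..
.........
all cells are . at iteration 3

yes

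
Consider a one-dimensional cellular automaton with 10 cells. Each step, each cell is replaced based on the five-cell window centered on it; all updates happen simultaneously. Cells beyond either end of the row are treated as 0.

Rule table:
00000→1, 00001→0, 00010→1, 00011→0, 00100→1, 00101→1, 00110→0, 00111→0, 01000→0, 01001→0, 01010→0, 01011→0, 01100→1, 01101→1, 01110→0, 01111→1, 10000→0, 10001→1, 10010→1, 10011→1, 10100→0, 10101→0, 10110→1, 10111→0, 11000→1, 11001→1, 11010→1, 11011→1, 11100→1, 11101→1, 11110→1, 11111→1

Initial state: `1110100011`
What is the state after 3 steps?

1000111111

0011001001
0001111011
1000111111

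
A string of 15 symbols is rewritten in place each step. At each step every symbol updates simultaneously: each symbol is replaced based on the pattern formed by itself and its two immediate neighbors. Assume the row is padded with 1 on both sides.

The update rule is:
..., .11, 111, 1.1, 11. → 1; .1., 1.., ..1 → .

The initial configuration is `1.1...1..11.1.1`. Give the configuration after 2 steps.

11..1....111.11
11....11.111111

11....11.111111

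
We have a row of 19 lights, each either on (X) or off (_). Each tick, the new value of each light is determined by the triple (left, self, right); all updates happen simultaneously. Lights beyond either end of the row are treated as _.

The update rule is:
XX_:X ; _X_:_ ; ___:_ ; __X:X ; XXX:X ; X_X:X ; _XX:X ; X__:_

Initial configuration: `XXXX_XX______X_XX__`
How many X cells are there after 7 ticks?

tick 1: XXXXXXX_____X_XXX__
tick 2: XXXXXXX____X_XXXX__
tick 3: XXXXXXX___X_XXXXX__
tick 4: XXXXXXX__X_XXXXXX__
tick 5: XXXXXXX_X_XXXXXXX__
tick 6: XXXXXXXX_XXXXXXXX__
tick 7: XXXXXXXXXXXXXXXXX__
count of X: 17

17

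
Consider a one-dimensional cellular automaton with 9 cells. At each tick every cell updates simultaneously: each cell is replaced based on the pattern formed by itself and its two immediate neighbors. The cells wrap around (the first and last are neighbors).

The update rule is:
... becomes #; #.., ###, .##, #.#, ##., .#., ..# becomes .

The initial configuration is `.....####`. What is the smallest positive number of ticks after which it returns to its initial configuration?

.###.....
.....####

2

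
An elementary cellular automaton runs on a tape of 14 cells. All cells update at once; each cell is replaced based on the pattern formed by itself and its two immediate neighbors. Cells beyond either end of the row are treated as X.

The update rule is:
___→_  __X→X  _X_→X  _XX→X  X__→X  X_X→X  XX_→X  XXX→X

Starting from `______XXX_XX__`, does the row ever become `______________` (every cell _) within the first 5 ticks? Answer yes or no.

no

X____XXXXXXXXX
XX__XXXXXXXXXX
XXXXXXXXXXXXXX
XXXXXXXXXXXXXX  (fixed point — unchanged through tick 5)
tick 5 is XXXXXXXXXXXXXX, still not uniform _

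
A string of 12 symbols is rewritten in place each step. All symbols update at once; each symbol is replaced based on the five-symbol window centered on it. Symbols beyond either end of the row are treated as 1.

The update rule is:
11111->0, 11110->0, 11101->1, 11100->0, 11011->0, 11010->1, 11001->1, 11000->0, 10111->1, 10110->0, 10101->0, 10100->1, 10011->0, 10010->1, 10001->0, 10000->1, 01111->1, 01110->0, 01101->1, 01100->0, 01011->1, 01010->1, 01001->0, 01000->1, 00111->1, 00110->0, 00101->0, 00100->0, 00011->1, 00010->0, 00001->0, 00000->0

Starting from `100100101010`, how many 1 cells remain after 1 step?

6

011001010101
count of 1: 6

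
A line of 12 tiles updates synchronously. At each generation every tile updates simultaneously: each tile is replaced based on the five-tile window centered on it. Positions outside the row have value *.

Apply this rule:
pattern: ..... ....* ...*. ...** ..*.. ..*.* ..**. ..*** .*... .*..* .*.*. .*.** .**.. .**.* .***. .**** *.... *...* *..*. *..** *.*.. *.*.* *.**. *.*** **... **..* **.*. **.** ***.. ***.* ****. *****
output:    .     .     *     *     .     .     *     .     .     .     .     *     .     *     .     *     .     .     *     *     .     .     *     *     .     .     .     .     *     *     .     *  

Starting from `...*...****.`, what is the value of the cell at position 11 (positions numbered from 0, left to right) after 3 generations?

..*...*.*.*.
.*...*.....*
....*.....*.
position 11 holds .

.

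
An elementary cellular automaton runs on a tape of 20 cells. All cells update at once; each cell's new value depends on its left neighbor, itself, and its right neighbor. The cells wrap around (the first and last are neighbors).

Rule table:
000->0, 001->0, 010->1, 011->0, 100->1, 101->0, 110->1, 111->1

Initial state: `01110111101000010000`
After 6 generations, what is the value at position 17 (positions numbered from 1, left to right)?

generation 1: 00110011101100011000
generation 2: 00011001100110001100
generation 3: 00001100110011000110
generation 4: 00000110011001100011
generation 5: 10000011001100110001
generation 6: 11000001100110011000
position 17 holds 1

1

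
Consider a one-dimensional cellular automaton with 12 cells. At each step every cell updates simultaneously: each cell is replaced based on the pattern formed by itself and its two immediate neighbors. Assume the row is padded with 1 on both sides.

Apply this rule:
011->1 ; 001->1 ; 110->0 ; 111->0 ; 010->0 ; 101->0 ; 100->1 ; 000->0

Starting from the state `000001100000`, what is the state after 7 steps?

100011010001
010110001011
000101010010
101000001100
000100011011
101010110010
000000101100

000000101100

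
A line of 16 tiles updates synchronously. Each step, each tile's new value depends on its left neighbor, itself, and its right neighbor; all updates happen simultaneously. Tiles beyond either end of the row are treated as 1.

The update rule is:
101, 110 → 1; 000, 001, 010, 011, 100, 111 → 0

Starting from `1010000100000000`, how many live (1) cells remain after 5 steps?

1100000000000000
0100000000000000
1000000000000000
1000000000000000  (fixed point — unchanged through step 5)
count of 1: 1

1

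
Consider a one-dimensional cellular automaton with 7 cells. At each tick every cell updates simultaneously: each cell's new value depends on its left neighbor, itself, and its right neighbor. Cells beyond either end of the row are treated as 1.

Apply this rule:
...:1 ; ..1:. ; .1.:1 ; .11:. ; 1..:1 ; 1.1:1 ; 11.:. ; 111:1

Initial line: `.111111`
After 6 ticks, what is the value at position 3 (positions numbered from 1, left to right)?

1.11111
.1.1111
111.111
11.1.11
1.111.1
.1.1.1.
position 3 holds .

.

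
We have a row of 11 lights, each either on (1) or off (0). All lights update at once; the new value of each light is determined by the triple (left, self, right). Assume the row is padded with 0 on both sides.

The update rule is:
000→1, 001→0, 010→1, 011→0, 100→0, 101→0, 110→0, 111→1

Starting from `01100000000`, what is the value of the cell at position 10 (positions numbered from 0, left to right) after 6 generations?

generation 1: 00001111111
generation 2: 11100111110
generation 3: 01000011100
generation 4: 01011001001
generation 5: 01000001001
generation 6: 01011101001
position 10 holds 1

1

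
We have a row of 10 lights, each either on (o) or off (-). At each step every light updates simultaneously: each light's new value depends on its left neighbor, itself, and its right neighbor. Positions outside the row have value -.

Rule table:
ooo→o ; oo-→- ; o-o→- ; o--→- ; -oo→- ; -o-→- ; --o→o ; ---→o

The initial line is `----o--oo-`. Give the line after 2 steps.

step 1: oooo--o---
step 2: -oo--o--oo

-oo--o--oo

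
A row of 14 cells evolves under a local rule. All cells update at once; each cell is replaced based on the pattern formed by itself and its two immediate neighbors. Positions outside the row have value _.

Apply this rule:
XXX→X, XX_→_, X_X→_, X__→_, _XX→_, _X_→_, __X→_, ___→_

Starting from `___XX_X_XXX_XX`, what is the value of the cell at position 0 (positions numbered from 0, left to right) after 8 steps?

_

_________X____
______________
______________  (fixed point — unchanged through step 8)
position 0 holds _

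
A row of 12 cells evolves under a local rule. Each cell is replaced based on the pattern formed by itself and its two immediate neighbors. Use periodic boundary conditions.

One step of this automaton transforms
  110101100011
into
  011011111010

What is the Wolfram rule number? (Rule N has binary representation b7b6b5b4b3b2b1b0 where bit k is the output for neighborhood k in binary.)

position 0: 111 → 0  (bit 7 = 0)
position 1: 110 → 1  (bit 6 = 1)
position 2: 101 → 1  (bit 5 = 1)
position 7: 100 → 1  (bit 4 = 1)
position 5: 011 → 1  (bit 3 = 1)
position 3: 010 → 0  (bit 2 = 0)
position 9: 001 → 0  (bit 1 = 0)
position 8: 000 → 1  (bit 0 = 1)
bits b7..b0 = 01111001 = 121

121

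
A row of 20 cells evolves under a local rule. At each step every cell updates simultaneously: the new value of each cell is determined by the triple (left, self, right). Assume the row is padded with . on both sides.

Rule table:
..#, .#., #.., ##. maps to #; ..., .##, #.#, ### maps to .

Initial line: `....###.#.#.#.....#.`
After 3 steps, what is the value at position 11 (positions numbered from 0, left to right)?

...#..#.#.#.##...###
..#####.#.#..##.#..#
.#....#.#.###.#.####
position 11 holds #

#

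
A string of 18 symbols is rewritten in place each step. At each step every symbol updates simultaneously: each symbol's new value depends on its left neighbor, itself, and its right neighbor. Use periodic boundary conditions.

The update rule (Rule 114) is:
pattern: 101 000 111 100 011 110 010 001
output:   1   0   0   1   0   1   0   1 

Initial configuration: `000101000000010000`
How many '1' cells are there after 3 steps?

001010100000101000
010101010001010100
101010101010101010
count of 1: 9

9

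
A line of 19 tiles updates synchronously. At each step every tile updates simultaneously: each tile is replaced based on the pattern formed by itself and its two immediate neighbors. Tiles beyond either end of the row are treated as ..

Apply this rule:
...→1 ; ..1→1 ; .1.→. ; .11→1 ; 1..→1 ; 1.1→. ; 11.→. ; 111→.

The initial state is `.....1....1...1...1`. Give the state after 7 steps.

step 1: 11111.1111.111.111.
step 2: 1.....1....1...1..1
step 3: .11111.1111.111.11.
step 4: 11.....1....1...1.1
step 5: 1.11111.1111.111...
step 6: ..1.....1....1..111
step 7: 11.11111.1111.111..

11.11111.1111.111..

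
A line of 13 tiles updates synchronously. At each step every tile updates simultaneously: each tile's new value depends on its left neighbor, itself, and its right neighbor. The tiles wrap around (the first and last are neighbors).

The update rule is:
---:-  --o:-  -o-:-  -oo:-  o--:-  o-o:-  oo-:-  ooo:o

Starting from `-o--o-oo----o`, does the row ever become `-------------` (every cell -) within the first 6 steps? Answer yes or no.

-------------
all cells are - at step 1

yes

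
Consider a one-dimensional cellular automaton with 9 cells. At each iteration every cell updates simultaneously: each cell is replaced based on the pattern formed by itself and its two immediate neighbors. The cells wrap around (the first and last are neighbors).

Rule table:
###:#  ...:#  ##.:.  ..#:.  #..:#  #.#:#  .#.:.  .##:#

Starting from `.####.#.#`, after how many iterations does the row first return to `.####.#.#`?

9

iteration 1: ####.#.#.
iteration 2: ###.#.#.#
iteration 3: ##.#.#.##
iteration 4: #.#.#.###
iteration 5: .#.#.####
iteration 6: #.#.####.
iteration 7: .#.####.#
iteration 8: #.####.#.
iteration 9: .####.#.#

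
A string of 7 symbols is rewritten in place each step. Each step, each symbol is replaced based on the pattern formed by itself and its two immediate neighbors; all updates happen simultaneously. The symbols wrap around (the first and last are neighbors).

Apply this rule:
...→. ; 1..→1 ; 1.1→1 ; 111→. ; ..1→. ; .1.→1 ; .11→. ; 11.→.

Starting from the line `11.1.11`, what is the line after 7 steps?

..11...

..111..
.....1.
.....11
1......
11.....
..1....
..11...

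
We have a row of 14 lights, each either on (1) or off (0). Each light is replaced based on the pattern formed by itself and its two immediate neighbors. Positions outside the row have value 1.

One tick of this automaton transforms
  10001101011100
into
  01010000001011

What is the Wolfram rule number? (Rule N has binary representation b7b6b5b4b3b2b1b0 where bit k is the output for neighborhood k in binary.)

position 10: 111 → 1  (bit 7 = 1)
position 0: 110 → 0  (bit 6 = 0)
position 6: 101 → 0  (bit 5 = 0)
position 1: 100 → 1  (bit 4 = 1)
position 4: 011 → 0  (bit 3 = 0)
position 7: 010 → 0  (bit 2 = 0)
position 3: 001 → 1  (bit 1 = 1)
position 2: 000 → 0  (bit 0 = 0)
bits b7..b0 = 10010010 = 146

146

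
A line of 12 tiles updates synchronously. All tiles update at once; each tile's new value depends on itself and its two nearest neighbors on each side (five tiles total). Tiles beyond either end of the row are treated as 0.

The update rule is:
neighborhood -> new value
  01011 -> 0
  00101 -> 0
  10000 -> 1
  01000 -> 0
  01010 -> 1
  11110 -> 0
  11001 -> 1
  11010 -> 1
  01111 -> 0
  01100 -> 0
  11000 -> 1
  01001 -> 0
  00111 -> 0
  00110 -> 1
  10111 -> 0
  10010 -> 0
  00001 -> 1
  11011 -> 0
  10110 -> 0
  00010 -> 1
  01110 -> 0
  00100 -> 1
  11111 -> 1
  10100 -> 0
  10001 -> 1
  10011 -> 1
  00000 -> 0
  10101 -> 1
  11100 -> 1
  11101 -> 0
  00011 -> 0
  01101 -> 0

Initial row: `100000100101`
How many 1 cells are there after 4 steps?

4

step 1: 101011100010
step 2: 011000111110
step 3: 010110001011
step 4: 100001110000
count of 1: 4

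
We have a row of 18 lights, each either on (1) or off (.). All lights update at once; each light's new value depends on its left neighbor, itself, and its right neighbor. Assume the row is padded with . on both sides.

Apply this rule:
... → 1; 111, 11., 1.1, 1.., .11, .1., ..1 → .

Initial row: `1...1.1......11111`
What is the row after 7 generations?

..1.....1111......
1...111......11111
..1.....1111......  (repeats generation 1; period 2)
generation 7: ..1.....1111......

..1.....1111......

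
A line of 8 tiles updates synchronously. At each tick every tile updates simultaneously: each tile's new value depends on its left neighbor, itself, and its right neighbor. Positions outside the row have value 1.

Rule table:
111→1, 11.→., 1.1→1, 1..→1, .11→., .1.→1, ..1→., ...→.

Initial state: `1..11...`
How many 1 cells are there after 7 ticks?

.1...1..
111..11.
11.1...1
1.111...
.1.1.1..
1111111.
111111.1
count of 1: 7

7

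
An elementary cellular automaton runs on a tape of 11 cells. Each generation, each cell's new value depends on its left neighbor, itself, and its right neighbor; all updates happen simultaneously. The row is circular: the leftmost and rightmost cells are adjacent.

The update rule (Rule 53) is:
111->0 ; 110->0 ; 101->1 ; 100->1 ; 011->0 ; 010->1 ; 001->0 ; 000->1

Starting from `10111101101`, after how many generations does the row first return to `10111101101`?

generation 1: 01000010010
generation 2: 01111011011
generation 3: 10000100100
generation 4: 11110110110
generation 5: 00001001001
generation 6: 11101101101
generation 7: 00010010010
generation 8: 11011011011
generation 9: 00100100100
generation 10: 10110110111
generation 11: 01001001000
generation 12: 01101101111
generation 13: 10010010000
generation 14: 11011011110
generation 15: 00100100001
generation 16: 10110111101
generation 17: 01001000010
generation 18: 01101111011
generation 19: 10010000100
generation 20: 11011110110
generation 21: 00100001001
generation 22: 10111101101

22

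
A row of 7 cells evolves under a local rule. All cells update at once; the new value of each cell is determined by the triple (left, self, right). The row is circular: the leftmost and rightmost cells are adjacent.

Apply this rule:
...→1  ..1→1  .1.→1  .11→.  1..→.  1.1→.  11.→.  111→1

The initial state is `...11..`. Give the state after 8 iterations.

111...1
11..11.
...1...
1111.11
111...1  (repeats iteration 1; period 4)
iteration 8: 1111.11

1111.11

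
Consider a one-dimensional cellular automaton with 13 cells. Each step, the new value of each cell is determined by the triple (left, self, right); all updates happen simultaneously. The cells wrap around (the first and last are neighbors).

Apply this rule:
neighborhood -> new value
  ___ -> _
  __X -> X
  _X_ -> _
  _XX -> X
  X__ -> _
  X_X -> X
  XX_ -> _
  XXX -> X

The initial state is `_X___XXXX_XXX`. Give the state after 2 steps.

___XXXX_XXX_X

step 1: X___XXXX_XXX_
step 2: ___XXXX_XXX_X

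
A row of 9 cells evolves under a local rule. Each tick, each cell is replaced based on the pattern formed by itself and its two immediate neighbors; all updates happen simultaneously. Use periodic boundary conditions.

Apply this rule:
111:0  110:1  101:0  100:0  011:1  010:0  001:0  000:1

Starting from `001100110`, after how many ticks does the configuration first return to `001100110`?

2

101100110
001100110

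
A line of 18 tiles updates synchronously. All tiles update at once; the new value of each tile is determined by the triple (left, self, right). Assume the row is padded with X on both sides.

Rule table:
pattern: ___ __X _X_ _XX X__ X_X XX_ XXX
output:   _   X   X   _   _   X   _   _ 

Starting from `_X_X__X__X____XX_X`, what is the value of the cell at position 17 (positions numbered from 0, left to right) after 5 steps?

step 1: XXXX_XX_XX___X__X_
step 2: ____X__X____XX_XXX
step 3: ___XX_XX___X__X___
step 4: __X__X____XX_XX__X
step 5: _XX_XX___X__X___X_
position 17 holds _

_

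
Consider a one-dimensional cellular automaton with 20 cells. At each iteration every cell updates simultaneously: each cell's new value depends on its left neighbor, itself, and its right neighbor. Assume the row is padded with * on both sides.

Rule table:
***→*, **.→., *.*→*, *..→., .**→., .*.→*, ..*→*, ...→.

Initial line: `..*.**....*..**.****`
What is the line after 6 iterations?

.***.....**.*..*.***
*.*.....*..**.***.**
.**....**.*..*.*.*.*
*.....*..**.*******.
.....**.*..*.*****.*
....*..**.***.***.*.

....*..**.***.***.*.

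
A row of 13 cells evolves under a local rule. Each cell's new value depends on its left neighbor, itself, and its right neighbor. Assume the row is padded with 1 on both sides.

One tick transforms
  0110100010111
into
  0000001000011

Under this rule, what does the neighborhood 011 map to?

0

At position 1 the neighborhood is 011; the next row has 0 there.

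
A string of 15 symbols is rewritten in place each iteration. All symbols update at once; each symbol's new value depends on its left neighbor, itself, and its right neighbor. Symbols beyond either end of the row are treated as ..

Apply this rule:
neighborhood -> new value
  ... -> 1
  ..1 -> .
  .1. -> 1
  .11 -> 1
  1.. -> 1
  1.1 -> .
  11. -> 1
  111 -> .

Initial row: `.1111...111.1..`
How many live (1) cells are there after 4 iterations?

8

.1..111.1.1.111
.11.1.1.1.1.1.1
.11.1.1.1.1.1.1  (fixed point — unchanged through iteration 4)
count of 1: 8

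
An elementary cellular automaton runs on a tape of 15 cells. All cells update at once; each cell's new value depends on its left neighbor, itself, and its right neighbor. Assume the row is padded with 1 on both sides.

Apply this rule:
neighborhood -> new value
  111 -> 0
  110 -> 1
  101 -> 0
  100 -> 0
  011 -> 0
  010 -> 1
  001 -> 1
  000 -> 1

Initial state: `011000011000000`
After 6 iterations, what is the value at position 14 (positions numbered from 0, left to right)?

001011101011111
011000101000000
001011101011111  (repeats iteration 1; period 2)
iteration 6: 011000101000000
position 14 holds 0

0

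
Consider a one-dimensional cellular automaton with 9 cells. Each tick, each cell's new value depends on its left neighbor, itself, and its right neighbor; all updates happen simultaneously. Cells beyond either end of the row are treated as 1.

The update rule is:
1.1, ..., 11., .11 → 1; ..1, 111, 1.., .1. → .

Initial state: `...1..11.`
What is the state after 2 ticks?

1..11.1..

.1....111
1..11.1..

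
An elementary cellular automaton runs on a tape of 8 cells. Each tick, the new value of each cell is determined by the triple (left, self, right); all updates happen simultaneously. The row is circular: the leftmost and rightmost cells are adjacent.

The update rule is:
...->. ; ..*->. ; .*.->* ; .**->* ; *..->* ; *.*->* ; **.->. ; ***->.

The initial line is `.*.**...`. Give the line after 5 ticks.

.***.*..
.*..***.
.**.*..*
**.***.*
..**..**

..**..**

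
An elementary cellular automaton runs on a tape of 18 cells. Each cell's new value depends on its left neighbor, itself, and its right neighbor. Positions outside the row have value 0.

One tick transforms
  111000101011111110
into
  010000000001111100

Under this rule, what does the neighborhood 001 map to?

At position 5 the neighborhood is 001; the next row has 0 there.

0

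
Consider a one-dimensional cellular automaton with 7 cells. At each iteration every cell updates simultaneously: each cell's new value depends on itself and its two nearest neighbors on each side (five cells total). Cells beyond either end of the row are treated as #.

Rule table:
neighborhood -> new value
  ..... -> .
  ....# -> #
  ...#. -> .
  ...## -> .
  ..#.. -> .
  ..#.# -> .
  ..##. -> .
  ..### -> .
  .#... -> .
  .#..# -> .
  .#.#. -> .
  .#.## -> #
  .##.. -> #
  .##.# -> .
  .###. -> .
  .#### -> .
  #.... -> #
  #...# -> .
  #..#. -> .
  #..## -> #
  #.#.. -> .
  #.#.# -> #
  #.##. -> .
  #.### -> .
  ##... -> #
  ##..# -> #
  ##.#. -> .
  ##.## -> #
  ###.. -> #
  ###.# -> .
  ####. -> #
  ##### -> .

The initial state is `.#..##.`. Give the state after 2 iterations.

#....#.

iteration 1: ...#..#
iteration 2: #....#.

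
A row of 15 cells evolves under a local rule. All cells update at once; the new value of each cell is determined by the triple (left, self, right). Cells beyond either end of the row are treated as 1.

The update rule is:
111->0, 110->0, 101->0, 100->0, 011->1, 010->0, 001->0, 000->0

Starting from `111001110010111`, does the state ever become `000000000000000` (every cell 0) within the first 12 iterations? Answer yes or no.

yes

000001000000100
000000000000000
all cells are 0 at iteration 2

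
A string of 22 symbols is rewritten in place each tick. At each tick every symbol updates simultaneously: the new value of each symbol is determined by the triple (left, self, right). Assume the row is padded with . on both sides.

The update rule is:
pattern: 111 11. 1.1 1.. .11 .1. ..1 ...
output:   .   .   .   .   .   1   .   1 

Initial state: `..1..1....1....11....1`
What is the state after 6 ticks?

1.1..1.11.1.11....11.1
1.1..1....1....11....1
1.1..1.11.1.11....11.1  (repeats tick 1; period 2)
tick 6: 1.1..1....1....11....1

1.1..1....1....11....1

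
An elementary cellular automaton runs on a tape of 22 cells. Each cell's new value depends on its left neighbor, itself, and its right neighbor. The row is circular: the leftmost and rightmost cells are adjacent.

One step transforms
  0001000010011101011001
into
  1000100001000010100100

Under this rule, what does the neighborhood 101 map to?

At position 14 the neighborhood is 101; the next row has 1 there.

1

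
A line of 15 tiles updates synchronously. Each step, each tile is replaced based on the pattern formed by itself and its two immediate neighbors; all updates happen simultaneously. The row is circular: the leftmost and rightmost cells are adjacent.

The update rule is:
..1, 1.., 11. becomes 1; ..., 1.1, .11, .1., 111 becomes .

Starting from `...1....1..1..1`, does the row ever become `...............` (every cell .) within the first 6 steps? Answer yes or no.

1.1.1..1.11.11.
.....11...1..1.
....1.11.1.11.1
1..1...1....1..
.11.1.1.1..1.11
..1......11...1
step 6 is ..1......11...1, still not uniform .

no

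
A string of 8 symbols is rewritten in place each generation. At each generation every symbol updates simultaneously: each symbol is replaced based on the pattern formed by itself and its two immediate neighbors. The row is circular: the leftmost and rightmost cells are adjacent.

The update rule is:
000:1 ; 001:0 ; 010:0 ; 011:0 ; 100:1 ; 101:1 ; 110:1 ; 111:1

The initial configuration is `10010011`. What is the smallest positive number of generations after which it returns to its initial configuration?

11001001
11100100
01110010
00111001
10011100
01001110
00100111
10010011

8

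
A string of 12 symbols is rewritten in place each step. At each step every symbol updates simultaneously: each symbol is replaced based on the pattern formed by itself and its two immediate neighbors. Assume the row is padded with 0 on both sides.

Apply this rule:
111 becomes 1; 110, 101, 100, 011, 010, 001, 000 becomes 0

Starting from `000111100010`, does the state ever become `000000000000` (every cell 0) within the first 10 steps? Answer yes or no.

step 1: 000011000000
step 2: 000000000000
all cells are 0 at step 2

yes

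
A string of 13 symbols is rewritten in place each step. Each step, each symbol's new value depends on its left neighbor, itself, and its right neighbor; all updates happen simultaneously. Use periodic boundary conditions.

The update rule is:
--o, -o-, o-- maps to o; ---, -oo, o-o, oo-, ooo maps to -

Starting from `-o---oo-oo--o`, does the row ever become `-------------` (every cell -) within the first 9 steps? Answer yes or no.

no

-oo-o-----ooo
----oo---o---
---o--o-ooo--
--ooooo----o-
-o-----o--ooo
-oo---oooo---
o--o-o----o--
oooo-oo--oooo
-------oo----
step 9 is -------oo----, still not uniform -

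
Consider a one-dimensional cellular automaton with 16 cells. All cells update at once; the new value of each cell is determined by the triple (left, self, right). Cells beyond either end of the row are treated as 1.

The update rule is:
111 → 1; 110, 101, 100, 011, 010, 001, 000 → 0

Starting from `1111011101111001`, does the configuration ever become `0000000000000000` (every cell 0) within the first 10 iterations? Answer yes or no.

1110001000110000
1100000000000000
1000000000000000
0000000000000000
all cells are 0 at iteration 4

yes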